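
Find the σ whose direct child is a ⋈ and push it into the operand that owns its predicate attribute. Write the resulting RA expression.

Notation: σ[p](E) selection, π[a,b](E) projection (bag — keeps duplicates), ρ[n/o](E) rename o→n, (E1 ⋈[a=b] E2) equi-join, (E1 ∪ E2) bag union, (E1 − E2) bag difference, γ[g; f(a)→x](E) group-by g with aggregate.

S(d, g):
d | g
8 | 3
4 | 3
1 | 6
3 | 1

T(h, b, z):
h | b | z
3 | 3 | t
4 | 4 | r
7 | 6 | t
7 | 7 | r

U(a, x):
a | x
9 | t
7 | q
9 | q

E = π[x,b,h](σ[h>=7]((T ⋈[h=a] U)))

σ filters on h, owned by the left side.
E' = π[x,b,h]((σ[h>=7](T) ⋈[h=a] U))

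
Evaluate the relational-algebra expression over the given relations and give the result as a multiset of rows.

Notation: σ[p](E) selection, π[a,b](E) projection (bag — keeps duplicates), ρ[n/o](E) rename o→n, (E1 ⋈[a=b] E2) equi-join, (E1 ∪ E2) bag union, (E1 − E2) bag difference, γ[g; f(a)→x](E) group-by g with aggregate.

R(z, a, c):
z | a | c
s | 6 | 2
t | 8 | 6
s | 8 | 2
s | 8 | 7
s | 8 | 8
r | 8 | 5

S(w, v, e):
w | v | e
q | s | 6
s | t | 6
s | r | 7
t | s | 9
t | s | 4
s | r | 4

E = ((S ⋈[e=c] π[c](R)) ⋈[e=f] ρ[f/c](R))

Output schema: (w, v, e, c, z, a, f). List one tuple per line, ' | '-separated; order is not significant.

Row counts bottom-up:
  S → 6
  R → 6
  π[c](R) → 6
  (S ⋈[e=c] π[c](R)) → 3
  R → 6
  ρ[f/c](R) → 6
  ((S ⋈[e=c] π[c](R)) ⋈[e=f] ρ[f/c](R)) → 3

== RESULT ==
w | v | e | c | z | a | f
q | s | 6 | 6 | t | 8 | 6
s | r | 7 | 7 | s | 8 | 7
s | t | 6 | 6 | t | 8 | 6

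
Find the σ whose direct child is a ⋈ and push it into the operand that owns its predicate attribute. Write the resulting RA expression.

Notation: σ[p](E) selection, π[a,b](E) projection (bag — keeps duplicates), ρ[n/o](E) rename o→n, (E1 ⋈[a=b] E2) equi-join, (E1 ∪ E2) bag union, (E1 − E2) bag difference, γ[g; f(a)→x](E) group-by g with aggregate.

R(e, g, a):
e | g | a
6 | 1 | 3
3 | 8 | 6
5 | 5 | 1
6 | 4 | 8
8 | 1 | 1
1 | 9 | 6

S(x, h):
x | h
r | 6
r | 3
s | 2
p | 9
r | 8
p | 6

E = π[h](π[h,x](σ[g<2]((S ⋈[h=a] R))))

σ filters on g, owned by the right side.
E' = π[h](π[h,x]((S ⋈[h=a] σ[g<2](R))))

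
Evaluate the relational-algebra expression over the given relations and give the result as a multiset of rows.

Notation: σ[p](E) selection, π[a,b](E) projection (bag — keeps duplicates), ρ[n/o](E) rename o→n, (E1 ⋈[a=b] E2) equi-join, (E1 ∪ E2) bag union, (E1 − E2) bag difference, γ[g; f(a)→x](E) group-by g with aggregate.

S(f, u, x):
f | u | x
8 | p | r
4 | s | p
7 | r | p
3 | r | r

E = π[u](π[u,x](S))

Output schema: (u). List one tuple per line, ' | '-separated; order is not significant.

Row counts bottom-up:
  S → 4
  π[u,x](S) → 4
  π[u](π[u,x](S)) → 4

== RESULT ==
u
p
r
r
s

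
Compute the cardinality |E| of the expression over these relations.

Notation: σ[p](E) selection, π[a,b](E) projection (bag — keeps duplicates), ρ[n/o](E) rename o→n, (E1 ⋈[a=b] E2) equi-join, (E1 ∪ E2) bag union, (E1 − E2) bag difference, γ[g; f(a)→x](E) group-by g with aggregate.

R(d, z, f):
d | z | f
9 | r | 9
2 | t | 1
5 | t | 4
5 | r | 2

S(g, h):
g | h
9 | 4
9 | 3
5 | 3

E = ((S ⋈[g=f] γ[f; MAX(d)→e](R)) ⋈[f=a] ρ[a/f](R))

Per-node cardinality:
  S → 3
  R → 4
  γ[f; MAX(d)→e](R) → 4
  (S ⋈[g=f] γ[f; MAX(d)→e](R)) → 2
  R → 4
  ρ[a/f](R) → 4
  ((S ⋈[g=f] γ[f; MAX(d)→e](R)) ⋈[f=a] ρ[a/f](R)) → 2

|E| = 2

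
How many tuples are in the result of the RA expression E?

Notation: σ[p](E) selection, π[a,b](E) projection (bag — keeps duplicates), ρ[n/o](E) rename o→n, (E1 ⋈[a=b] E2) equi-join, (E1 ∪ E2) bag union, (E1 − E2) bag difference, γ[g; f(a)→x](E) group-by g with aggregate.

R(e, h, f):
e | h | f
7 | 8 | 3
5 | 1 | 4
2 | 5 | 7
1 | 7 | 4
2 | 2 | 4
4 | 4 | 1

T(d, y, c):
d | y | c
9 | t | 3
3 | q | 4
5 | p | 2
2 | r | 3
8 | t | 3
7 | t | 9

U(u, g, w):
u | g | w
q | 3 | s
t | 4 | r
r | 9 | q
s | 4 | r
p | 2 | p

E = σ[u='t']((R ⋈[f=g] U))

Per-node cardinality:
  R → 6
  U → 5
  (R ⋈[f=g] U) → 7
  σ[u='t']((R ⋈[f=g] U)) → 3

|E| = 3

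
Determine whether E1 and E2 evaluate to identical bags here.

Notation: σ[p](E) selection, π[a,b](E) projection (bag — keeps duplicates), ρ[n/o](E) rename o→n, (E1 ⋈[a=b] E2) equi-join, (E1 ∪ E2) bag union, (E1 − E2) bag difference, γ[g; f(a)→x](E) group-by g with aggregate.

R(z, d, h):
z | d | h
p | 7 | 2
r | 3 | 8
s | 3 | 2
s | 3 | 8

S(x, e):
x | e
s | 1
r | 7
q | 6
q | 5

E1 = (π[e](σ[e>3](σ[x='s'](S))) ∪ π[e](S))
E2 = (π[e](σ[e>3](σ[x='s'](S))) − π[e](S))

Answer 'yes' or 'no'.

E1 per-node cardinality:
  S → 4
  σ[x='s'](S) → 1
  σ[e>3](σ[x='s'](S)) → 0
  π[e](σ[e>3](σ[x='s'](S))) → 0
  S → 4
  π[e](S) → 4
  (π[e](σ[e>3](σ[x='s'](S))) ∪ π[e](S)) → 4
E2 per-node cardinality:
  S → 4
  σ[x='s'](S) → 1
  σ[e>3](σ[x='s'](S)) → 0
  π[e](σ[e>3](σ[x='s'](S))) → 0
  S → 4
  π[e](S) → 4
  (π[e](σ[e>3](σ[x='s'](S))) − π[e](S)) → 0

E1 result:
e
1
5
6
7
E2 result:
e
(0 rows)
Witness: (6,) appears 1× in E1 but 0× in E2.

no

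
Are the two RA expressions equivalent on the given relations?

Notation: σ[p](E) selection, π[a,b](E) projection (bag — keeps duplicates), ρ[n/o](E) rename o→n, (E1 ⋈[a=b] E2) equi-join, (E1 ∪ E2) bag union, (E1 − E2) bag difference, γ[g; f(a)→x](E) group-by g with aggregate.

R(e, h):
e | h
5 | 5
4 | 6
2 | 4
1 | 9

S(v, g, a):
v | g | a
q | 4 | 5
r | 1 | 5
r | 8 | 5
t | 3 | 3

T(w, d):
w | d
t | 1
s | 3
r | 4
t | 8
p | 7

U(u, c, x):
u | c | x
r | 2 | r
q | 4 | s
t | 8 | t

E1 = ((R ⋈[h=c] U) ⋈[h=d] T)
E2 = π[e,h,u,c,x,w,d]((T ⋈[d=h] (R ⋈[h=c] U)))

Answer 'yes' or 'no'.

E1 per-node cardinality:
  R → 4
  U → 3
  (R ⋈[h=c] U) → 1
  T → 5
  ((R ⋈[h=c] U) ⋈[h=d] T) → 1
E2 per-node cardinality:
  T → 5
  R → 4
  U → 3
  (R ⋈[h=c] U) → 1
  (T ⋈[d=h] (R ⋈[h=c] U)) → 1
  π[e,h,u,c,x,w,d]((T ⋈[d=h] (R ⋈[h=c] U))) → 1

E1 and E2 produce the same multiset:
e | h | u | c | x | w | d
2 | 4 | q | 4 | s | r | 4

yes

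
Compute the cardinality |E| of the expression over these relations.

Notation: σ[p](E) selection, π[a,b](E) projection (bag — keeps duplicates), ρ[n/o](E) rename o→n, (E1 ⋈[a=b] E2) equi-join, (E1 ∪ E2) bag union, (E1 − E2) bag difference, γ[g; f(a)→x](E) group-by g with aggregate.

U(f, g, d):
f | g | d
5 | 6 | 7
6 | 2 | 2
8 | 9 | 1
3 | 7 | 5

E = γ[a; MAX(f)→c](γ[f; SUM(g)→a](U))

Subexpression sizes:
  U → 4
  γ[f; SUM(g)→a](U) → 4
  γ[a; MAX(f)→c](γ[f; SUM(g)→a](U)) → 4

|E| = 4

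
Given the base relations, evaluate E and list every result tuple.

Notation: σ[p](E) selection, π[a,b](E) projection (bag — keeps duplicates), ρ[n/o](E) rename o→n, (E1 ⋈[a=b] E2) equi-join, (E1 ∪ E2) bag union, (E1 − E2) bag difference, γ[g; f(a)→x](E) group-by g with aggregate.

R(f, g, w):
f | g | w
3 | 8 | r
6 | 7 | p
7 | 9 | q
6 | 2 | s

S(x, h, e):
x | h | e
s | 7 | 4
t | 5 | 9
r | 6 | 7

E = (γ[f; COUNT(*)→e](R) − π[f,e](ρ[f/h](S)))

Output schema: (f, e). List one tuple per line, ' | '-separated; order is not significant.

Per-node cardinality:
  R → 4
  γ[f; COUNT(*)→e](R) → 3
  S → 3
  ρ[f/h](S) → 3
  π[f,e](ρ[f/h](S)) → 3
  (γ[f; COUNT(*)→e](R) − π[f,e](ρ[f/h](S))) → 3

== RESULT ==
f | e
3 | 1
6 | 2
7 | 1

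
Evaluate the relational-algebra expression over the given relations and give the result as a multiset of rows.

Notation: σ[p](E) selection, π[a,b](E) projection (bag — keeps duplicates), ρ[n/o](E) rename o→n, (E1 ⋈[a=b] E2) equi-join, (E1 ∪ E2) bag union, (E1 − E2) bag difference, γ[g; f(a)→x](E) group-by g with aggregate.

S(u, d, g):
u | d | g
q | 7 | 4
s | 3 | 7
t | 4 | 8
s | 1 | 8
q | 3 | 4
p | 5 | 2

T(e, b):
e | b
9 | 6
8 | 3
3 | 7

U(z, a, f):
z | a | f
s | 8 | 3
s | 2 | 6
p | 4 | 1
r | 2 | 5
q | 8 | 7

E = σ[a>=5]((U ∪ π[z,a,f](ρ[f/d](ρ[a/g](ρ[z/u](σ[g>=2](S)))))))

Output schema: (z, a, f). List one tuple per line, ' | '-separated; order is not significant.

Subexpression sizes:
  U → 5
  S → 6
  σ[g>=2](S) → 6
  ρ[z/u](σ[g>=2](S)) → 6
  ρ[a/g](ρ[z/u](σ[g>=2](S))) → 6
  ρ[f/d](ρ[a/g](ρ[z/u](σ[g>=2](S)))) → 6
  π[z,a,f](ρ[f/d](ρ[a/g](ρ[z/u](σ[g>=2](S))))) → 6
  (U ∪ π[z,a,f](ρ[f/d](ρ[a/g](ρ[z/u](σ[g>=2](S)))))) → 11
  σ[a>=5]((U ∪ π[z,a,f](ρ[f/d](ρ[a/g](ρ[z/u](σ[g>=2](S))))))) → 5

== RESULT ==
z | a | f
q | 8 | 7
s | 7 | 3
s | 8 | 1
s | 8 | 3
t | 8 | 4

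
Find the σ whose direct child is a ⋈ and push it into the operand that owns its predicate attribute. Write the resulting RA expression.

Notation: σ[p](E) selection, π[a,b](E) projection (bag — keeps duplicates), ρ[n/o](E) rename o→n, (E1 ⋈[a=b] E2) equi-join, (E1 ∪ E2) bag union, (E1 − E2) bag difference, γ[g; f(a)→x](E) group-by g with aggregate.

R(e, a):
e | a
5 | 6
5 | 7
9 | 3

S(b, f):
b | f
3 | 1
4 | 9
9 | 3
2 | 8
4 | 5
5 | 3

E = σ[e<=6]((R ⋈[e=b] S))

σ filters on e, owned by the left side.
E' = (σ[e<=6](R) ⋈[e=b] S)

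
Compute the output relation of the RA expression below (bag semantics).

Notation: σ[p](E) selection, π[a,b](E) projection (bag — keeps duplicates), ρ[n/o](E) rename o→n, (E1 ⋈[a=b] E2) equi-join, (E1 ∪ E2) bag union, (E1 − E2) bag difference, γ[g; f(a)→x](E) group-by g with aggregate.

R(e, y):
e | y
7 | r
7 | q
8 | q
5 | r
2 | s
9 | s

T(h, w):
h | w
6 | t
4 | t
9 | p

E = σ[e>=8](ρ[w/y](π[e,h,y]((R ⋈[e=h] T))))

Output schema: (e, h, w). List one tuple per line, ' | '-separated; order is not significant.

Stepwise |·|:
  R → 6
  T → 3
  (R ⋈[e=h] T) → 1
  π[e,h,y]((R ⋈[e=h] T)) → 1
  ρ[w/y](π[e,h,y]((R ⋈[e=h] T))) → 1
  σ[e>=8](ρ[w/y](π[e,h,y]((R ⋈[e=h] T)))) → 1

== RESULT ==
e | h | w
9 | 9 | s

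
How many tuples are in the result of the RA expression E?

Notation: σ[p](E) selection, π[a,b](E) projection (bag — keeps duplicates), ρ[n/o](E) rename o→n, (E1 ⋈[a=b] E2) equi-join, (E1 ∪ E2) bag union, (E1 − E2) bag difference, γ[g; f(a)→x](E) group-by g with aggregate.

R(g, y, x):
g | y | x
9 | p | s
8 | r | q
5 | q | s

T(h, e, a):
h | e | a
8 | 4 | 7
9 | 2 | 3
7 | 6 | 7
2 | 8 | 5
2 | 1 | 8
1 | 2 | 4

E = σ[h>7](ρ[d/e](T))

Row counts bottom-up:
  T → 6
  ρ[d/e](T) → 6
  σ[h>7](ρ[d/e](T)) → 2

|E| = 2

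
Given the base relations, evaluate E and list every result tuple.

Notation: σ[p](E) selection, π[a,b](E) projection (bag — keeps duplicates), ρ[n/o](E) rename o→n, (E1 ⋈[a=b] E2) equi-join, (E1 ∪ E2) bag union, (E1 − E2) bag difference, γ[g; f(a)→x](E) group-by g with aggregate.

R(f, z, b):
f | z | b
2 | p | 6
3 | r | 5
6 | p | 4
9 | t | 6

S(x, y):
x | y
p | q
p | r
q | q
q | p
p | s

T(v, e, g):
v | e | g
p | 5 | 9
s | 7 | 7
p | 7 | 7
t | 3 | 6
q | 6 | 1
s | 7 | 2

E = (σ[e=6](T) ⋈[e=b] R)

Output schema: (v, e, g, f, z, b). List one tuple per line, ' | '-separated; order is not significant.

Per-node cardinality:
  T → 6
  σ[e=6](T) → 1
  R → 4
  (σ[e=6](T) ⋈[e=b] R) → 2

== RESULT ==
v | e | g | f | z | b
q | 6 | 1 | 2 | p | 6
q | 6 | 1 | 9 | t | 6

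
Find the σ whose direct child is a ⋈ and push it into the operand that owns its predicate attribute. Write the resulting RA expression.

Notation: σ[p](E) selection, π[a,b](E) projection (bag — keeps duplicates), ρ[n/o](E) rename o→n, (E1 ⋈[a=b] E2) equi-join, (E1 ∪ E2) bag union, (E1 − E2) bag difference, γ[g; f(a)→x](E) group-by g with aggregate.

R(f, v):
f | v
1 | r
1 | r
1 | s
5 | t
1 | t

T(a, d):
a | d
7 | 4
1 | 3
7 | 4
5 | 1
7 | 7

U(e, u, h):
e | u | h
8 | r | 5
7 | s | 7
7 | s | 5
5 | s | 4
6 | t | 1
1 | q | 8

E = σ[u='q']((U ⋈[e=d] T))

σ filters on u, owned by the left side.
E' = (σ[u='q'](U) ⋈[e=d] T)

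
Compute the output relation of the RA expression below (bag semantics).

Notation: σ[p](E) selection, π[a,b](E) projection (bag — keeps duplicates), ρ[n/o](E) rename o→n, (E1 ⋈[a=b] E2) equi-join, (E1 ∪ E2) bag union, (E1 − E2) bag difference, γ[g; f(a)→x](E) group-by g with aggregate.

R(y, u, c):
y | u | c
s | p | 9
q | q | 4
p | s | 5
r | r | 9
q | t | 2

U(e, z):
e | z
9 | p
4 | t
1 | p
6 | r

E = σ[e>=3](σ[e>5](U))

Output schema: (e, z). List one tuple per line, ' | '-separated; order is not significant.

Stepwise |·|:
  U → 4
  σ[e>5](U) → 2
  σ[e>=3](σ[e>5](U)) → 2

== RESULT ==
e | z
6 | r
9 | p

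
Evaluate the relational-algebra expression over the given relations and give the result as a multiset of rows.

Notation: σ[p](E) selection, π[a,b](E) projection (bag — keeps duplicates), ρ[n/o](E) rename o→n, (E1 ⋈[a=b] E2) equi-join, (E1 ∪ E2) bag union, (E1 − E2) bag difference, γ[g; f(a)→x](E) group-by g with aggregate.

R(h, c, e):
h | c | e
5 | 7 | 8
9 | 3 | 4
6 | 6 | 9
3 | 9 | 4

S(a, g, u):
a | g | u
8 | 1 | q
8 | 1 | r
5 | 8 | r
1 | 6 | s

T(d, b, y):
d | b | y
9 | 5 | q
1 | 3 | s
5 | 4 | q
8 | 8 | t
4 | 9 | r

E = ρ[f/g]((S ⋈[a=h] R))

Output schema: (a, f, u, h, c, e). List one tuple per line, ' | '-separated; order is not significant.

Per-node cardinality:
  S → 4
  R → 4
  (S ⋈[a=h] R) → 1
  ρ[f/g]((S ⋈[a=h] R)) → 1

== RESULT ==
a | f | u | h | c | e
5 | 8 | r | 5 | 7 | 8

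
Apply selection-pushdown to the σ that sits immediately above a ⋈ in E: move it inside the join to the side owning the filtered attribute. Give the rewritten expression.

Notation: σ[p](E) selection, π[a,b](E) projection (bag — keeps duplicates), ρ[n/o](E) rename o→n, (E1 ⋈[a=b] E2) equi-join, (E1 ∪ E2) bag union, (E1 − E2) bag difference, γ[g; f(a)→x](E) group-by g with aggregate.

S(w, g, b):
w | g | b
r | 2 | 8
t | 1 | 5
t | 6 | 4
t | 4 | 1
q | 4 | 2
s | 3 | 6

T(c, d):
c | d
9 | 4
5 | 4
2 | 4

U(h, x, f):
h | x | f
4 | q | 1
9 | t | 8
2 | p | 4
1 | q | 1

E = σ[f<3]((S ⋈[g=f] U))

σ filters on f, owned by the right side.
E' = (S ⋈[g=f] σ[f<3](U))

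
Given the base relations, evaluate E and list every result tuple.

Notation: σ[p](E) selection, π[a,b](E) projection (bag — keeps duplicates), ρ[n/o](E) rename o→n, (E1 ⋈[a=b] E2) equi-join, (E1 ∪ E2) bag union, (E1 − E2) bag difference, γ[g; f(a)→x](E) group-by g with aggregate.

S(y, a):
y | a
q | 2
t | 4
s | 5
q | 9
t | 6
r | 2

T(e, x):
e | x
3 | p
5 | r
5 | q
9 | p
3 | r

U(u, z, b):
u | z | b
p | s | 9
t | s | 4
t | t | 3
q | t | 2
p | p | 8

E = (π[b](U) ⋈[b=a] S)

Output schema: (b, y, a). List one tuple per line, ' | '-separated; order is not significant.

Per-node cardinality:
  U → 5
  π[b](U) → 5
  S → 6
  (π[b](U) ⋈[b=a] S) → 4

== RESULT ==
b | y | a
2 | q | 2
2 | r | 2
4 | t | 4
9 | q | 9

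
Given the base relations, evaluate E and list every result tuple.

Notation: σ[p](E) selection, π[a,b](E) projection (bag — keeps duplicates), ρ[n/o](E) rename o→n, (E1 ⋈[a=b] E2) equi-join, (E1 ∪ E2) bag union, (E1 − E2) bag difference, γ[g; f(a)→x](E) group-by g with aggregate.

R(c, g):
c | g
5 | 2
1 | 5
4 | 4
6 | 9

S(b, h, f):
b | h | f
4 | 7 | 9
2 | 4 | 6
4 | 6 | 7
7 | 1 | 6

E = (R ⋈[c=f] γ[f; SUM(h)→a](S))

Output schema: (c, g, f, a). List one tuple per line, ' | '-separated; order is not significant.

Row counts bottom-up:
  R → 4
  S → 4
  γ[f; SUM(h)→a](S) → 3
  (R ⋈[c=f] γ[f; SUM(h)→a](S)) → 1

== RESULT ==
c | g | f | a
6 | 9 | 6 | 5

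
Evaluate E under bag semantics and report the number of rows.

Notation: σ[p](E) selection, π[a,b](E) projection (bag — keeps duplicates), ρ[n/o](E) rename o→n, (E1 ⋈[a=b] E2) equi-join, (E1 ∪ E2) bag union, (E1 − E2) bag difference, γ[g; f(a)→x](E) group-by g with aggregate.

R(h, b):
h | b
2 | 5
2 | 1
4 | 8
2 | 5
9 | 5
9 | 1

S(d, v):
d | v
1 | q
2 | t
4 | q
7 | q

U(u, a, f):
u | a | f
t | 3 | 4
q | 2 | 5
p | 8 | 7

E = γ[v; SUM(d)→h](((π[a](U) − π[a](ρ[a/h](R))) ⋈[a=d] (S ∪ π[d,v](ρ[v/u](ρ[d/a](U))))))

Row counts bottom-up:
  U → 3
  π[a](U) → 3
  R → 6
  ρ[a/h](R) → 6
  π[a](ρ[a/h](R)) → 6
  (π[a](U) − π[a](ρ[a/h](R))) → 2
  S → 4
  U → 3
  ρ[d/a](U) → 3
  ρ[v/u](ρ[d/a](U)) → 3
  π[d,v](ρ[v/u](ρ[d/a](U))) → 3
  (S ∪ π[d,v](ρ[v/u](ρ[d/a](U)))) → 7
  ((π[a](U) − π[a](ρ[a/h](R))) ⋈[a=d] (S ∪ π[d,v](ρ[v/u](ρ[d/a](U))))) → 2
  γ[v; SUM(d)→h](((π[a](U) − π[a](ρ[a/h](R))) ⋈[a=d] (S ∪ π[d,v](ρ[v/u](ρ[d/a](U)))))) → 2

|E| = 2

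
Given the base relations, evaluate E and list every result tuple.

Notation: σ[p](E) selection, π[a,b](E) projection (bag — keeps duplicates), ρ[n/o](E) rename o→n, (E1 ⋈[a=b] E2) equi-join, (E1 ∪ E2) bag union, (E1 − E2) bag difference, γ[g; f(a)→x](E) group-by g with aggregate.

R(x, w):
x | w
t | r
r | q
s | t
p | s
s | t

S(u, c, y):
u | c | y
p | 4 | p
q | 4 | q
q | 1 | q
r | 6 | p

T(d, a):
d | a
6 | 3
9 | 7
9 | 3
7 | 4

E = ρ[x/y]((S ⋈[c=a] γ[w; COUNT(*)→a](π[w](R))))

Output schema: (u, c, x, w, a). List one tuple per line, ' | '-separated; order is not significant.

Subexpression sizes:
  S → 4
  R → 5
  π[w](R) → 5
  γ[w; COUNT(*)→a](π[w](R)) → 4
  (S ⋈[c=a] γ[w; COUNT(*)→a](π[w](R))) → 3
  ρ[x/y]((S ⋈[c=a] γ[w; COUNT(*)→a](π[w](R)))) → 3

== RESULT ==
u | c | x | w | a
q | 1 | q | q | 1
q | 1 | q | r | 1
q | 1 | q | s | 1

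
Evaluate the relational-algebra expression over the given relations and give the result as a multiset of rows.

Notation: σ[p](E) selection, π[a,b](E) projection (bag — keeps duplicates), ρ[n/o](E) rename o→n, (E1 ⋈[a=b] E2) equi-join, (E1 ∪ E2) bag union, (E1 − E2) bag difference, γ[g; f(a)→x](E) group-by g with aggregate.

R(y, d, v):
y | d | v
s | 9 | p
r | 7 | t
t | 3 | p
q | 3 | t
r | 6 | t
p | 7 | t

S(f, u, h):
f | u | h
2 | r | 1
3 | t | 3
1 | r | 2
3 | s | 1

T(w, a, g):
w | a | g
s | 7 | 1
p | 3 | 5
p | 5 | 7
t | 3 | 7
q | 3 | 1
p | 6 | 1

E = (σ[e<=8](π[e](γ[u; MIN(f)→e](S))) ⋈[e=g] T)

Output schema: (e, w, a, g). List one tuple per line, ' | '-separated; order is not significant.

Subexpression sizes:
  S → 4
  γ[u; MIN(f)→e](S) → 3
  π[e](γ[u; MIN(f)→e](S)) → 3
  σ[e<=8](π[e](γ[u; MIN(f)→e](S))) → 3
  T → 6
  (σ[e<=8](π[e](γ[u; MIN(f)→e](S))) ⋈[e=g] T) → 3

== RESULT ==
e | w | a | g
1 | p | 6 | 1
1 | q | 3 | 1
1 | s | 7 | 1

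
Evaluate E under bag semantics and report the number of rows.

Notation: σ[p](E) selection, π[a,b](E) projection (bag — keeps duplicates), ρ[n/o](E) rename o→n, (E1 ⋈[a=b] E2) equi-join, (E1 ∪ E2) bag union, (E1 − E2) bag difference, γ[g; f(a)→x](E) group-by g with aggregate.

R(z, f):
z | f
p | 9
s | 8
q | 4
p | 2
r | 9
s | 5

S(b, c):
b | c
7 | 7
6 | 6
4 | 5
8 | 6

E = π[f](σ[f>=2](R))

Subexpression sizes:
  R → 6
  σ[f>=2](R) → 6
  π[f](σ[f>=2](R)) → 6

|E| = 6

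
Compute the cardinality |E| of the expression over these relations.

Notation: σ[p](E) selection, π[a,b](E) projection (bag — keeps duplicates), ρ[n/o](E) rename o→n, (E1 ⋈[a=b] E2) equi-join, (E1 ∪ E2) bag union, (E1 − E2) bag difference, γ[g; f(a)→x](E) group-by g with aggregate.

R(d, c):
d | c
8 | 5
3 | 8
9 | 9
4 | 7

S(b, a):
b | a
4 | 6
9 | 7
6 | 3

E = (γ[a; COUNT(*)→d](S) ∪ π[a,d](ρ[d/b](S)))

Per-node cardinality:
  S → 3
  γ[a; COUNT(*)→d](S) → 3
  S → 3
  ρ[d/b](S) → 3
  π[a,d](ρ[d/b](S)) → 3
  (γ[a; COUNT(*)→d](S) ∪ π[a,d](ρ[d/b](S))) → 6

|E| = 6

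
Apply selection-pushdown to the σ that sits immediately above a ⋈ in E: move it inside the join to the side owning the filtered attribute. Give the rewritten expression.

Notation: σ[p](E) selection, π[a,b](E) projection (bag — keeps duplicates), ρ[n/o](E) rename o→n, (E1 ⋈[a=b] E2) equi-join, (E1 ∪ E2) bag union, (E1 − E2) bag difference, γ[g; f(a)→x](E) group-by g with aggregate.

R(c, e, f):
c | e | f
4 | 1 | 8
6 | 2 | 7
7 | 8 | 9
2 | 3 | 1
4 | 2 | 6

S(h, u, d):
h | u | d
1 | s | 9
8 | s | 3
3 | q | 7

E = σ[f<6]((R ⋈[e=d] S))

σ filters on f, owned by the left side.
E' = (σ[f<6](R) ⋈[e=d] S)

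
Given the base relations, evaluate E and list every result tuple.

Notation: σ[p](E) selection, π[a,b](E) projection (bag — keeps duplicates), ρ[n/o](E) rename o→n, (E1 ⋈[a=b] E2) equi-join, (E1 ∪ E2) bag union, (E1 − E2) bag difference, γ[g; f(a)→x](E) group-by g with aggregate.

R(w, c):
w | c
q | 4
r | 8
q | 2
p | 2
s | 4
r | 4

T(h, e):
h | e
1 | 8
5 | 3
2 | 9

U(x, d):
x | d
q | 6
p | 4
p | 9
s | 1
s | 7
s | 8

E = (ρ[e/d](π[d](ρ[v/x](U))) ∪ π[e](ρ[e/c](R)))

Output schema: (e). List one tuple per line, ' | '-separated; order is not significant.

Subexpression sizes:
  U → 6
  ρ[v/x](U) → 6
  π[d](ρ[v/x](U)) → 6
  ρ[e/d](π[d](ρ[v/x](U))) → 6
  R → 6
  ρ[e/c](R) → 6
  π[e](ρ[e/c](R)) → 6
  (ρ[e/d](π[d](ρ[v/x](U))) ∪ π[e](ρ[e/c](R))) → 12

== RESULT ==
e
1
2
2
4
4
4
4
6
7
8
8
9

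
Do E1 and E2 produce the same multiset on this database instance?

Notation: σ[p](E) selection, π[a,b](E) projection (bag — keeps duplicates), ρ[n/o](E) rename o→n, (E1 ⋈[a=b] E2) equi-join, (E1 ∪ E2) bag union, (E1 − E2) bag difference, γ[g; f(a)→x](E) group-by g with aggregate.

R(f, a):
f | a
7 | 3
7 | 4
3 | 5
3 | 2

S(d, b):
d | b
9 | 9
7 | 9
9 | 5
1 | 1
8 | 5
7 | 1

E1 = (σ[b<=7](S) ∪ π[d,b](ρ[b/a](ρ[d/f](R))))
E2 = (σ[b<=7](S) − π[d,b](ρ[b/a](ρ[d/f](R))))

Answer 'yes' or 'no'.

E1 row counts bottom-up:
  S → 6
  σ[b<=7](S) → 4
  R → 4
  ρ[d/f](R) → 4
  ρ[b/a](ρ[d/f](R)) → 4
  π[d,b](ρ[b/a](ρ[d/f](R))) → 4
  (σ[b<=7](S) ∪ π[d,b](ρ[b/a](ρ[d/f](R)))) → 8
E2 row counts bottom-up:
  S → 6
  σ[b<=7](S) → 4
  R → 4
  ρ[d/f](R) → 4
  ρ[b/a](ρ[d/f](R)) → 4
  π[d,b](ρ[b/a](ρ[d/f](R))) → 4
  (σ[b<=7](S) − π[d,b](ρ[b/a](ρ[d/f](R)))) → 4

E1 result:
d | b
1 | 1
3 | 2
3 | 5
7 | 1
7 | 3
7 | 4
8 | 5
9 | 5
E2 result:
d | b
1 | 1
7 | 1
8 | 5
9 | 5
Witness: (7, 4) appears 1× in E1 but 0× in E2.

no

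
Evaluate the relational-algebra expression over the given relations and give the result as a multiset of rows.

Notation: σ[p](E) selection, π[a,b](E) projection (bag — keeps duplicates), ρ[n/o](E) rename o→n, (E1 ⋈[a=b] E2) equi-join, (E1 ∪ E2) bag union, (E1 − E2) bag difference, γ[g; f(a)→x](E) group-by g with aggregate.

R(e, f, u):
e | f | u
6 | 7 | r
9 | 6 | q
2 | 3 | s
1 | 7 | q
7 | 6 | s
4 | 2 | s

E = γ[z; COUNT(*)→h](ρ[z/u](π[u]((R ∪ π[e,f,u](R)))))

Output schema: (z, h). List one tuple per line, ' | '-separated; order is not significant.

Row counts bottom-up:
  R → 6
  R → 6
  π[e,f,u](R) → 6
  (R ∪ π[e,f,u](R)) → 12
  π[u]((R ∪ π[e,f,u](R))) → 12
  ρ[z/u](π[u]((R ∪ π[e,f,u](R)))) → 12
  γ[z; COUNT(*)→h](ρ[z/u](π[u]((R ∪ π[e,f,u](R))))) → 3

== RESULT ==
z | h
q | 4
r | 2
s | 6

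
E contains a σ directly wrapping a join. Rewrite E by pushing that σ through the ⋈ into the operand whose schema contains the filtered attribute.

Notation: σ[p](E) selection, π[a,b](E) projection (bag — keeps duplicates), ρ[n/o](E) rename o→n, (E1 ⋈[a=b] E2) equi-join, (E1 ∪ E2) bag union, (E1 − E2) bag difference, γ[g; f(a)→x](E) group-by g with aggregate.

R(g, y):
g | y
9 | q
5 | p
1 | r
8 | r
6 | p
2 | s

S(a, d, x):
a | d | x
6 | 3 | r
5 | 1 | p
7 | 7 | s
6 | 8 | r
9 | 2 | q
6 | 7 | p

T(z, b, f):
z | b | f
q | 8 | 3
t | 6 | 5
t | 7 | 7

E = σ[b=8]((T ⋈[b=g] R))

σ filters on b, owned by the left side.
E' = (σ[b=8](T) ⋈[b=g] R)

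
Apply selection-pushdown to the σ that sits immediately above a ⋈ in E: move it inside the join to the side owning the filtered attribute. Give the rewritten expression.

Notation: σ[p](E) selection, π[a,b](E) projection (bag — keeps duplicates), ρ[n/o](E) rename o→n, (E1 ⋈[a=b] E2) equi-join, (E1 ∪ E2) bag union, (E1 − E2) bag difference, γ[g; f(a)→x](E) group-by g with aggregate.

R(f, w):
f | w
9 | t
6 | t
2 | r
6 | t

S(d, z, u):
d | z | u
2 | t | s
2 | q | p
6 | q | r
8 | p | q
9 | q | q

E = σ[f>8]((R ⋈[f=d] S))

σ filters on f, owned by the left side.
E' = (σ[f>8](R) ⋈[f=d] S)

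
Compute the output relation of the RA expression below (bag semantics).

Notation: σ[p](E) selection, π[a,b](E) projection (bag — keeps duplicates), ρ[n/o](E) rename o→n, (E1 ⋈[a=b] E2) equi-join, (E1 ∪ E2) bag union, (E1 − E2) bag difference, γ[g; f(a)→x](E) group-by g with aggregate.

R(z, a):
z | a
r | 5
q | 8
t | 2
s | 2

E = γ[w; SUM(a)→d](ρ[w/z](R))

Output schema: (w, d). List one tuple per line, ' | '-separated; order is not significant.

Stepwise |·|:
  R → 4
  ρ[w/z](R) → 4
  γ[w; SUM(a)→d](ρ[w/z](R)) → 4

== RESULT ==
w | d
q | 8
r | 5
s | 2
t | 2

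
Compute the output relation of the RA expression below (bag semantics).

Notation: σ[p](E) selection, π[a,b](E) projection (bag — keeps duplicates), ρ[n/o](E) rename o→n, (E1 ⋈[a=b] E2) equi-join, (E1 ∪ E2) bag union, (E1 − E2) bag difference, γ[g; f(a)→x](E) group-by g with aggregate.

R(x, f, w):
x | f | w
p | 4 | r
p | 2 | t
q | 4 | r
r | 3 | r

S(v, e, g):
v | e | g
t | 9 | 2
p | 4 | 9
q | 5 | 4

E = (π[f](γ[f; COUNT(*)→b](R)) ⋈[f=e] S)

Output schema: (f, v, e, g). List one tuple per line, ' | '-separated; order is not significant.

Per-node cardinality:
  R → 4
  γ[f; COUNT(*)→b](R) → 3
  π[f](γ[f; COUNT(*)→b](R)) → 3
  S → 3
  (π[f](γ[f; COUNT(*)→b](R)) ⋈[f=e] S) → 1

== RESULT ==
f | v | e | g
4 | p | 4 | 9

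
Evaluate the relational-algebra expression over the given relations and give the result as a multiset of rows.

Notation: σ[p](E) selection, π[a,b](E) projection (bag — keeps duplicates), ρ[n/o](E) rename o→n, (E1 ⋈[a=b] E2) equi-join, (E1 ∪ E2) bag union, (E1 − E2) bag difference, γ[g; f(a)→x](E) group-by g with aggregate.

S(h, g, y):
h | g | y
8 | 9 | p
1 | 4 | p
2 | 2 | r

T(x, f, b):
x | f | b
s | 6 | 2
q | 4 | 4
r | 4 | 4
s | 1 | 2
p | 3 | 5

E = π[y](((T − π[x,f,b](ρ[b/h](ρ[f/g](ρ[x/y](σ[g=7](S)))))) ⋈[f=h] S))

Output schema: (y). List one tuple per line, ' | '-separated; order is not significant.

Per-node cardinality:
  T → 5
  S → 3
  σ[g=7](S) → 0
  ρ[x/y](σ[g=7](S)) → 0
  ρ[f/g](ρ[x/y](σ[g=7](S))) → 0
  ρ[b/h](ρ[f/g](ρ[x/y](σ[g=7](S)))) → 0
  π[x,f,b](ρ[b/h](ρ[f/g](ρ[x/y](σ[g=7](S))))) → 0
  (T − π[x,f,b](ρ[b/h](ρ[f/g](ρ[x/y](σ[g=7](S)))))) → 5
  S → 3
  ((T − π[x,f,b](ρ[b/h](ρ[f/g](ρ[x/y](σ[g=7](S)))))) ⋈[f=h] S) → 1
  π[y](((T − π[x,f,b](ρ[b/h](ρ[f/g](ρ[x/y](σ[g=7](S)))))) ⋈[f=h] S)) → 1

== RESULT ==
y
p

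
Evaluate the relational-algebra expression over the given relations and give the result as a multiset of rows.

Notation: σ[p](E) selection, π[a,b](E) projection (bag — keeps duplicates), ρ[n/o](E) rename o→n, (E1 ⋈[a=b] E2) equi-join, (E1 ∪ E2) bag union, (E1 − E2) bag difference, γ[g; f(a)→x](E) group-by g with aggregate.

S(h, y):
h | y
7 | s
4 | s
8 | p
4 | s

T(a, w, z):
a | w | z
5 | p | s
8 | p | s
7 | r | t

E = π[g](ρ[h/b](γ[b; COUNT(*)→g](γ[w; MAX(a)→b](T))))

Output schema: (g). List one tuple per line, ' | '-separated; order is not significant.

Row counts bottom-up:
  T → 3
  γ[w; MAX(a)→b](T) → 2
  γ[b; COUNT(*)→g](γ[w; MAX(a)→b](T)) → 2
  ρ[h/b](γ[b; COUNT(*)→g](γ[w; MAX(a)→b](T))) → 2
  π[g](ρ[h/b](γ[b; COUNT(*)→g](γ[w; MAX(a)→b](T)))) → 2

== RESULT ==
g
1
1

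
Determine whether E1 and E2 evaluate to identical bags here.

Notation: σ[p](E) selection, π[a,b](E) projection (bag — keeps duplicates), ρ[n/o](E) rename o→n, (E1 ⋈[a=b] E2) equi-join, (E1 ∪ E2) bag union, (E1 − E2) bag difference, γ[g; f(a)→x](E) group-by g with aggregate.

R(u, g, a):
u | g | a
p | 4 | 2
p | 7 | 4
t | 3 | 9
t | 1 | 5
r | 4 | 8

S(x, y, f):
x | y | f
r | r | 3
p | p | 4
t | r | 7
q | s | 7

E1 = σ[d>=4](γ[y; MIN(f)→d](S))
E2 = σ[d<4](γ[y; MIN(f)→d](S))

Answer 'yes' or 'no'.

E1 row counts bottom-up:
  S → 4
  γ[y; MIN(f)→d](S) → 3
  σ[d>=4](γ[y; MIN(f)→d](S)) → 2
E2 row counts bottom-up:
  S → 4
  γ[y; MIN(f)→d](S) → 3
  σ[d<4](γ[y; MIN(f)→d](S)) → 1

E1 result:
y | d
p | 4
s | 7
E2 result:
y | d
r | 3
Witness: ('p', 4) appears 1× in E1 but 0× in E2.

no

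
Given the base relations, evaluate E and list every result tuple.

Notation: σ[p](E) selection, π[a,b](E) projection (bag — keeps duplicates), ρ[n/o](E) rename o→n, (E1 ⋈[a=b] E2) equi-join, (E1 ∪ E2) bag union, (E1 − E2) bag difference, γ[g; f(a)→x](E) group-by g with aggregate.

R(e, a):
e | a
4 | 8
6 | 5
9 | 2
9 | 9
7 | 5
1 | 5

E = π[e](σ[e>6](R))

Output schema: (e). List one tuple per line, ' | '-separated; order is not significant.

Stepwise |·|:
  R → 6
  σ[e>6](R) → 3
  π[e](σ[e>6](R)) → 3

== RESULT ==
e
7
9
9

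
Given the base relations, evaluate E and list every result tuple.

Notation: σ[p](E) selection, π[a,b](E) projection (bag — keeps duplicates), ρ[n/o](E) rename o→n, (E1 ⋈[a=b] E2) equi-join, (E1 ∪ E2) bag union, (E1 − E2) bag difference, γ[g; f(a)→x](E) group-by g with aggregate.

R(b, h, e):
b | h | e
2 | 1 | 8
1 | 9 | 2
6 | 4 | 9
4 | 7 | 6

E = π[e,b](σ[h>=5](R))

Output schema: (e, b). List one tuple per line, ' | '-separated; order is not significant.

Row counts bottom-up:
  R → 4
  σ[h>=5](R) → 2
  π[e,b](σ[h>=5](R)) → 2

== RESULT ==
e | b
2 | 1
6 | 4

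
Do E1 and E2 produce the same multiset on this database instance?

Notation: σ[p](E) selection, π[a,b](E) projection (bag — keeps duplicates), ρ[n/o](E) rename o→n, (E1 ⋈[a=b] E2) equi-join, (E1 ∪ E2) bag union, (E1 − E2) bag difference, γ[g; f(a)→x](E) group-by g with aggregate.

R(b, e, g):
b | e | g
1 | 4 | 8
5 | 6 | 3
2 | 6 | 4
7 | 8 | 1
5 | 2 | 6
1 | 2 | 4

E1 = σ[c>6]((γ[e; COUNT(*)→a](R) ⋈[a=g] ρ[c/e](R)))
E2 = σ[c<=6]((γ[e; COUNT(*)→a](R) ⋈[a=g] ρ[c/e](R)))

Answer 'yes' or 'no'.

E1 per-node cardinality:
  R → 6
  γ[e; COUNT(*)→a](R) → 4
  R → 6
  ρ[c/e](R) → 6
  (γ[e; COUNT(*)→a](R) ⋈[a=g] ρ[c/e](R)) → 2
  σ[c>6]((γ[e; COUNT(*)→a](R) ⋈[a=g] ρ[c/e](R))) → 2
E2 per-node cardinality:
  R → 6
  γ[e; COUNT(*)→a](R) → 4
  R → 6
  ρ[c/e](R) → 6
  (γ[e; COUNT(*)→a](R) ⋈[a=g] ρ[c/e](R)) → 2
  σ[c<=6]((γ[e; COUNT(*)→a](R) ⋈[a=g] ρ[c/e](R))) → 0

E1 result:
e | a | b | c | g
4 | 1 | 7 | 8 | 1
8 | 1 | 7 | 8 | 1
E2 result:
e | a | b | c | g
(0 rows)
Witness: (8, 1, 7, 8, 1) appears 1× in E1 but 0× in E2.

no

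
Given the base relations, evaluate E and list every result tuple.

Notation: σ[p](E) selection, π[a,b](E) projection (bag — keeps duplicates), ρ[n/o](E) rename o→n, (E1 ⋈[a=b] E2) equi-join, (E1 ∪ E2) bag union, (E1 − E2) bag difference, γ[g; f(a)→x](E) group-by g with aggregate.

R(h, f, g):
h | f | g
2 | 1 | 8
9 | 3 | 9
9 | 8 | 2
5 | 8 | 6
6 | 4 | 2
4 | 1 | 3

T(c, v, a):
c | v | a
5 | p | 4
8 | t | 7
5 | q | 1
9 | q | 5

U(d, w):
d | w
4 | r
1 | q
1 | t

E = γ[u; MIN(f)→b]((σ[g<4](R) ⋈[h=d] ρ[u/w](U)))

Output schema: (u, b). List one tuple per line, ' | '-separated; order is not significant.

Stepwise |·|:
  R → 6
  σ[g<4](R) → 3
  U → 3
  ρ[u/w](U) → 3
  (σ[g<4](R) ⋈[h=d] ρ[u/w](U)) → 1
  γ[u; MIN(f)→b]((σ[g<4](R) ⋈[h=d] ρ[u/w](U))) → 1

== RESULT ==
u | b
r | 1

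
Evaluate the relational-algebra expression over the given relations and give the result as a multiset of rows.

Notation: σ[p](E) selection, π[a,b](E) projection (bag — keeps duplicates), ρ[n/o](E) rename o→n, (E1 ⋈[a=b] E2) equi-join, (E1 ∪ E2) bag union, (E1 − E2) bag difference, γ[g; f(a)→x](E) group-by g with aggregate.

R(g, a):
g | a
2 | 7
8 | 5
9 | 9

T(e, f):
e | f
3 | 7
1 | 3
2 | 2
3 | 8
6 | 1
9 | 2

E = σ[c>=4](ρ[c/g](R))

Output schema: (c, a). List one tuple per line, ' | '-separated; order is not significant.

Row counts bottom-up:
  R → 3
  ρ[c/g](R) → 3
  σ[c>=4](ρ[c/g](R)) → 2

== RESULT ==
c | a
8 | 5
9 | 9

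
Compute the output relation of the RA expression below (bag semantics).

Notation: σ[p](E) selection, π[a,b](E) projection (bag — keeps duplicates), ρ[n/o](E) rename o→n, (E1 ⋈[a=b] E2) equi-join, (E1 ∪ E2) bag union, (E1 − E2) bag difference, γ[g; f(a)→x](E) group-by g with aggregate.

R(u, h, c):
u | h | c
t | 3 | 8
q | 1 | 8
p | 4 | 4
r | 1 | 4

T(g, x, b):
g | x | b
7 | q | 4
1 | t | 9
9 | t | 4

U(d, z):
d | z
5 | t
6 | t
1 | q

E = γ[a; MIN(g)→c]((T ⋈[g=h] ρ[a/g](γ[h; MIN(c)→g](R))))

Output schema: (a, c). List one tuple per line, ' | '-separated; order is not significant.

Subexpression sizes:
  T → 3
  R → 4
  γ[h; MIN(c)→g](R) → 3
  ρ[a/g](γ[h; MIN(c)→g](R)) → 3
  (T ⋈[g=h] ρ[a/g](γ[h; MIN(c)→g](R))) → 1
  γ[a; MIN(g)→c]((T ⋈[g=h] ρ[a/g](γ[h; MIN(c)→g](R)))) → 1

== RESULT ==
a | c
4 | 1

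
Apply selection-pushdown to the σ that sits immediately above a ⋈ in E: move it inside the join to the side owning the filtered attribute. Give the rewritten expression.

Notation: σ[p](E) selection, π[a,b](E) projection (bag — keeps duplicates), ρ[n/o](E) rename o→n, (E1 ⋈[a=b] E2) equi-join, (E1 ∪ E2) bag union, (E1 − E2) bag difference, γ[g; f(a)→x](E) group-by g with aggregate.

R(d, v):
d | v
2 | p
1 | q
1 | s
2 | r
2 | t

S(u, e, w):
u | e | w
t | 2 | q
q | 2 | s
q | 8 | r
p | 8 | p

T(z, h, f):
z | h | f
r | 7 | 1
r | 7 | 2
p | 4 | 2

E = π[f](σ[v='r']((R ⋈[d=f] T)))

σ filters on v, owned by the left side.
E' = π[f]((σ[v='r'](R) ⋈[d=f] T))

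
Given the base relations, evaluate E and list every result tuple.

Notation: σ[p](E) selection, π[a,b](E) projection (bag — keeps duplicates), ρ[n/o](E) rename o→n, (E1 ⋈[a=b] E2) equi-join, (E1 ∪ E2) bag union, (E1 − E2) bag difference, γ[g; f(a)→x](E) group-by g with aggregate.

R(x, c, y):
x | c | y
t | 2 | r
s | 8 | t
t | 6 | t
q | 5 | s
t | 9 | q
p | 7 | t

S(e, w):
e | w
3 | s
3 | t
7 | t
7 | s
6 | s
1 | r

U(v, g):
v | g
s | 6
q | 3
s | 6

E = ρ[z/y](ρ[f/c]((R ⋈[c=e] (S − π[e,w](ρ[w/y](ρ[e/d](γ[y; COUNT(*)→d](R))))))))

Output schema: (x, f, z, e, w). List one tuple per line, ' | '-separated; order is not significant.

Subexpression sizes:
  R → 6
  S → 6
  R → 6
  γ[y; COUNT(*)→d](R) → 4
  ρ[e/d](γ[y; COUNT(*)→d](R)) → 4
  ρ[w/y](ρ[e/d](γ[y; COUNT(*)→d](R))) → 4
  π[e,w](ρ[w/y](ρ[e/d](γ[y; COUNT(*)→d](R)))) → 4
  (S − π[e,w](ρ[w/y](ρ[e/d](γ[y; COUNT(*)→d](R))))) → 4
  (R ⋈[c=e] (S − π[e,w](ρ[w/y](ρ[e/d](γ[y; COUNT(*)→d](R)))))) → 3
  ρ[f/c]((R ⋈[c=e] (S − π[e,w](ρ[w/y](ρ[e/d](γ[y; COUNT(*)→d](R))))))) → 3
  ρ[z/y](ρ[f/c]((R ⋈[c=e] (S − π[e,w](ρ[w/y](ρ[e/d](γ[y; COUNT(*)→d](R)))))))) → 3

== RESULT ==
x | f | z | e | w
p | 7 | t | 7 | s
p | 7 | t | 7 | t
t | 6 | t | 6 | s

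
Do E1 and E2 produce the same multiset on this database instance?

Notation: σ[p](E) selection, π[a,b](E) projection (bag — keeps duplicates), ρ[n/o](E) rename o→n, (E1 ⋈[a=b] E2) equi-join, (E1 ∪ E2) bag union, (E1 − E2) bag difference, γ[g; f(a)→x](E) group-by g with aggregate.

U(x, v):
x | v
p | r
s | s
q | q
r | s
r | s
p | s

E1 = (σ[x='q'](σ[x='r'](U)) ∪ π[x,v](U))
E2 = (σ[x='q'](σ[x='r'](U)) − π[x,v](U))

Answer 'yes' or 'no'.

E1 row counts bottom-up:
  U → 6
  σ[x='r'](U) → 2
  σ[x='q'](σ[x='r'](U)) → 0
  U → 6
  π[x,v](U) → 6
  (σ[x='q'](σ[x='r'](U)) ∪ π[x,v](U)) → 6
E2 row counts bottom-up:
  U → 6
  σ[x='r'](U) → 2
  σ[x='q'](σ[x='r'](U)) → 0
  U → 6
  π[x,v](U) → 6
  (σ[x='q'](σ[x='r'](U)) − π[x,v](U)) → 0

E1 result:
x | v
p | r
p | s
q | q
r | s
r | s
s | s
E2 result:
x | v
(0 rows)
Witness: ('p', 's') appears 1× in E1 but 0× in E2.

no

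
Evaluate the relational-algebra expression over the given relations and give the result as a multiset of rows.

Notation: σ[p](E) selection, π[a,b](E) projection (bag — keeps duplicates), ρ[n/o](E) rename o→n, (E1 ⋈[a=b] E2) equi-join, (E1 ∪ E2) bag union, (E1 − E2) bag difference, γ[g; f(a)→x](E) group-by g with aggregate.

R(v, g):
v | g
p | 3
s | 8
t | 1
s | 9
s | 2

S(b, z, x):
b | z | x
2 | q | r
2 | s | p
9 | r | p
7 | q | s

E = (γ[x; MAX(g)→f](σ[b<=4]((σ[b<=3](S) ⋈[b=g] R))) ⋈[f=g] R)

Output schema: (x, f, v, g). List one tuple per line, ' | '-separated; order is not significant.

Subexpression sizes:
  S → 4
  σ[b<=3](S) → 2
  R → 5
  (σ[b<=3](S) ⋈[b=g] R) → 2
  σ[b<=4]((σ[b<=3](S) ⋈[b=g] R)) → 2
  γ[x; MAX(g)→f](σ[b<=4]((σ[b<=3](S) ⋈[b=g] R))) → 2
  R → 5
  (γ[x; MAX(g)→f](σ[b<=4]((σ[b<=3](S) ⋈[b=g] R))) ⋈[f=g] R) → 2

== RESULT ==
x | f | v | g
p | 2 | s | 2
r | 2 | s | 2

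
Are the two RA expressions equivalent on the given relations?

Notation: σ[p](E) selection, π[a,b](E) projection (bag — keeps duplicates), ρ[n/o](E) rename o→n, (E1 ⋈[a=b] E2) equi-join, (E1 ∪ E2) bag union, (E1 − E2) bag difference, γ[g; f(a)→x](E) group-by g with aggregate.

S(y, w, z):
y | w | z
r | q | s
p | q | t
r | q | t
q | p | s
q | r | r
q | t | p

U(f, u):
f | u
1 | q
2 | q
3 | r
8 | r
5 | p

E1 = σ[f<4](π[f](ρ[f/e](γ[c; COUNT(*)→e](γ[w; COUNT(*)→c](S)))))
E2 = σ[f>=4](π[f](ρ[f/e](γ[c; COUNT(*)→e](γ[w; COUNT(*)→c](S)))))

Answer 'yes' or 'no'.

E1 stepwise |·|:
  S → 6
  γ[w; COUNT(*)→c](S) → 4
  γ[c; COUNT(*)→e](γ[w; COUNT(*)→c](S)) → 2
  ρ[f/e](γ[c; COUNT(*)→e](γ[w; COUNT(*)→c](S))) → 2
  π[f](ρ[f/e](γ[c; COUNT(*)→e](γ[w; COUNT(*)→c](S)))) → 2
  σ[f<4](π[f](ρ[f/e](γ[c; COUNT(*)→e](γ[w; COUNT(*)→c](S))))) → 2
E2 stepwise |·|:
  S → 6
  γ[w; COUNT(*)→c](S) → 4
  γ[c; COUNT(*)→e](γ[w; COUNT(*)→c](S)) → 2
  ρ[f/e](γ[c; COUNT(*)→e](γ[w; COUNT(*)→c](S))) → 2
  π[f](ρ[f/e](γ[c; COUNT(*)→e](γ[w; COUNT(*)→c](S)))) → 2
  σ[f>=4](π[f](ρ[f/e](γ[c; COUNT(*)→e](γ[w; COUNT(*)→c](S))))) → 0

E1 result:
f
1
3
E2 result:
f
(0 rows)
Witness: (1,) appears 1× in E1 but 0× in E2.

no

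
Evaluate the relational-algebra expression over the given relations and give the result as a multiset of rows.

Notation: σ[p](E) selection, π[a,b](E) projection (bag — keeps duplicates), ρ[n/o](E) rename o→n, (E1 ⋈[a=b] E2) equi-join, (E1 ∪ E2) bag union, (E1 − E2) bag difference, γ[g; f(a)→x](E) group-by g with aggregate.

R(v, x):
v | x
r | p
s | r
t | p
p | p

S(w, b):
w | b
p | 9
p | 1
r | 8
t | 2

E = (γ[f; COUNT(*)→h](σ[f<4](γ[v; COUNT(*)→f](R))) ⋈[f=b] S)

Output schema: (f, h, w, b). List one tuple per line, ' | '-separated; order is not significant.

Per-node cardinality:
  R → 4
  γ[v; COUNT(*)→f](R) → 4
  σ[f<4](γ[v; COUNT(*)→f](R)) → 4
  γ[f; COUNT(*)→h](σ[f<4](γ[v; COUNT(*)→f](R))) → 1
  S → 4
  (γ[f; COUNT(*)→h](σ[f<4](γ[v; COUNT(*)→f](R))) ⋈[f=b] S) → 1

== RESULT ==
f | h | w | b
1 | 4 | p | 1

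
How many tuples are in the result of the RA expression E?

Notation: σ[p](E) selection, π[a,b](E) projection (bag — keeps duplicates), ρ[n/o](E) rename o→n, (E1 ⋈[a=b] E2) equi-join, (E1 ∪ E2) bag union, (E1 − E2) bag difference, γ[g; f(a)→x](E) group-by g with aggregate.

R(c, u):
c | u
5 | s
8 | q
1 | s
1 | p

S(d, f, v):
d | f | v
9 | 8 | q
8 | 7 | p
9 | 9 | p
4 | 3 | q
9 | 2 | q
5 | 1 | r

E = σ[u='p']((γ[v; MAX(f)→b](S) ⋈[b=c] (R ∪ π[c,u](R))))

Per-node cardinality:
  S → 6
  γ[v; MAX(f)→b](S) → 3
  R → 4
  R → 4
  π[c,u](R) → 4
  (R ∪ π[c,u](R)) → 8
  (γ[v; MAX(f)→b](S) ⋈[b=c] (R ∪ π[c,u](R))) → 6
  σ[u='p']((γ[v; MAX(f)→b](S) ⋈[b=c] (R ∪ π[c,u](R)))) → 2

|E| = 2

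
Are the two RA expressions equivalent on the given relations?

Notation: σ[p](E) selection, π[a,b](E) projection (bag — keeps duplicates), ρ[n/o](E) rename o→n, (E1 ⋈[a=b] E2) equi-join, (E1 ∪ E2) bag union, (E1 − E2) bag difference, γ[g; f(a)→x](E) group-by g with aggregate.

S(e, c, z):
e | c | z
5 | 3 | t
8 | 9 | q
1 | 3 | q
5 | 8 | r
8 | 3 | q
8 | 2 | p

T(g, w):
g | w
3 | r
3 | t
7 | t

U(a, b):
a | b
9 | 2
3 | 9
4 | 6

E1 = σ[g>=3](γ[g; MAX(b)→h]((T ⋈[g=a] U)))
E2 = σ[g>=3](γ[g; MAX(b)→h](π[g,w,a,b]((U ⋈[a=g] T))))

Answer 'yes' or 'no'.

E1 row counts bottom-up:
  T → 3
  U → 3
  (T ⋈[g=a] U) → 2
  γ[g; MAX(b)→h]((T ⋈[g=a] U)) → 1
  σ[g>=3](γ[g; MAX(b)→h]((T ⋈[g=a] U))) → 1
E2 row counts bottom-up:
  U → 3
  T → 3
  (U ⋈[a=g] T) → 2
  π[g,w,a,b]((U ⋈[a=g] T)) → 2
  γ[g; MAX(b)→h](π[g,w,a,b]((U ⋈[a=g] T))) → 1
  σ[g>=3](γ[g; MAX(b)→h](π[g,w,a,b]((U ⋈[a=g] T)))) → 1

E1 and E2 produce the same multiset:
g | h
3 | 9

yes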